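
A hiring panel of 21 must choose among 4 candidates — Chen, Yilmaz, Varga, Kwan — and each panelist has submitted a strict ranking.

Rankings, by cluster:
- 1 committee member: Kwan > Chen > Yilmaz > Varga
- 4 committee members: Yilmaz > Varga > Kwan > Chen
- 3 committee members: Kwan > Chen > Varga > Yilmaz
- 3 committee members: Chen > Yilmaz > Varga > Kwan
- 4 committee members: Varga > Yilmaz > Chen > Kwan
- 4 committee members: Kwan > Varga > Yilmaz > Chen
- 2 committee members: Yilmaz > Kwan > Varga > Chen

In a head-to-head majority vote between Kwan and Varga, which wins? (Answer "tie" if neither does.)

Varga

Ballots ranking Kwan above Varga: 1 + 3 + 4 + 2 = 10.
Ballots ranking Varga above Kwan: 21 − 10 = 11.
Varga wins the head-to-head 11–10.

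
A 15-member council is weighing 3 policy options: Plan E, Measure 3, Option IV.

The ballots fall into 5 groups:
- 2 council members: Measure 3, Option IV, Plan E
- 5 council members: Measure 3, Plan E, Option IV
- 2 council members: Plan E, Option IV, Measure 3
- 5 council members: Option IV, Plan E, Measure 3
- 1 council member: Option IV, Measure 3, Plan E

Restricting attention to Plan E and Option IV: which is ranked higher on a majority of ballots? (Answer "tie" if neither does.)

Ballots ranking Plan E above Option IV: 5 + 2 = 7.
Ballots ranking Option IV above Plan E: 15 − 7 = 8.
Option IV wins the head-to-head 8–7.

Option IV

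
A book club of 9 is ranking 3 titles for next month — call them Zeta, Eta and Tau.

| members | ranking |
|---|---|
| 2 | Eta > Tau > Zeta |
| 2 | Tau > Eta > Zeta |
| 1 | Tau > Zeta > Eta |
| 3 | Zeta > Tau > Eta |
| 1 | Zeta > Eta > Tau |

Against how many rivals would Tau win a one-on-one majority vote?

Tau against each rival (9 members):
Tau vs Zeta: Tau preferred on 2+2+1 = 5 ballots; Tau wins 5–4.
Tau vs Eta: 2+1+3 = 6 for Tau, 3 for Eta — Tau by 6–3.
Tau beats Zeta, Eta — 2 pairwise wins.

2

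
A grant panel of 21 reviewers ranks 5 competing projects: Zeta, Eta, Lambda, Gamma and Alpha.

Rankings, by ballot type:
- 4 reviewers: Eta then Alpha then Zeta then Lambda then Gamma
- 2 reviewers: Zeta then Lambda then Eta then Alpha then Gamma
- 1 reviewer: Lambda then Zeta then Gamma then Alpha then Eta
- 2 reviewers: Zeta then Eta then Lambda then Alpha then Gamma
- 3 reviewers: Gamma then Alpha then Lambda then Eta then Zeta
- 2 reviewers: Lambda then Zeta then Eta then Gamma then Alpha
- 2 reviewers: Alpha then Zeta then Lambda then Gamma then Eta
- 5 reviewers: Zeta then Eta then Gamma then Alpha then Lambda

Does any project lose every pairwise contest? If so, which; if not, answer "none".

none

Pairwise majorities:
Zeta vs Eta: 2+1+2+2+2+5 = 14 for Zeta, 7 for Eta — Zeta by 14–7.
Zeta vs Lambda: 4+2+2+2+5 = 15 for Zeta, 6 for Lambda — Zeta by 15–6.
Zeta–Gamma: Zeta 18–3.
Zeta vs Alpha: Zeta wins 12–9.
Eta vs Lambda: Eta, 11–10.
Eta vs Gamma: Eta preferred on 4+2+2+2+5 = 15 ballots; Eta wins 15–6.
Eta vs Alpha: 4+2+2+2+5 = 15 for Eta, 6 for Alpha — Eta by 15–6.
Lambda vs Gamma: Lambda, 13–8.
Lambda–Alpha: Alpha 14–7.
Gamma–Alpha: Gamma 11–10.
Every project wins at least one matchup (Zeta beats Eta; Eta beats Lambda; Lambda beats Gamma; Gamma beats Alpha; Alpha beats Lambda), so there is no Condorcet loser.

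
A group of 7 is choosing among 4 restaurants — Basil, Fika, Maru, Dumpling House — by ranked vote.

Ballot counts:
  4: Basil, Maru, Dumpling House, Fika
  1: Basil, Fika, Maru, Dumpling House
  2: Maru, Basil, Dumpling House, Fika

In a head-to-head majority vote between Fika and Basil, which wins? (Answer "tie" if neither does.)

No ballot ranks Fika above Basil: 0.
Ballots ranking Basil above Fika: 7 − 0 = 7.
Basil wins the head-to-head 7–0.

Basil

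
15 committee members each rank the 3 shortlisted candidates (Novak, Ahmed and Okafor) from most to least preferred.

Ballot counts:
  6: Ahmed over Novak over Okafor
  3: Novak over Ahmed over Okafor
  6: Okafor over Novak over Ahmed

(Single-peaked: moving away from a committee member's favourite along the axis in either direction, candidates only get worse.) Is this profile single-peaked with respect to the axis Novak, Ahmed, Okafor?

Axis positions: Novak=1, Ahmed=2, Okafor=3.
Faction 1 (peak Ahmed at position 2): ranking walks positions 2-1-3, expanding outward from the peak — single-peaked.
Faction 2 (peak Novak at position 1): ranking walks positions 1-2-3, expanding outward from the peak — single-peaked.
Faction 3: ranking walks positions 3-1-2; Novak is ranked above Ahmed even though Ahmed lies between Novak and the peak Okafor on the axis — preferences dip and rise again. Not single-peaked.
Faction 3 violates single-peakedness, so the profile is not single-peaked on this axis.

no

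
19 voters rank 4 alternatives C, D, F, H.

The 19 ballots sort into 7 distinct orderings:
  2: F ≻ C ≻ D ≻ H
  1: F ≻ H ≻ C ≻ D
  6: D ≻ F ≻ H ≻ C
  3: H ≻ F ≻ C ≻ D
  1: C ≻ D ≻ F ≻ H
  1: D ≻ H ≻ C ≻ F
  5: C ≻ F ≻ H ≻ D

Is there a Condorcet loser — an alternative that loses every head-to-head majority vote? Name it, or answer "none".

Pairwise majorities:
C vs D: C wins 12–7.
C–F: F 12–7.
C vs H: C preferred on 2+1+5 = 8 ballots; H wins 11–8.
D vs F: 6+1+1 = 8 for D, 11 for F — F by 11–8.
D–H: D 10–9.
F vs H: F preferred on 2+1+6+1+5 = 15 ballots; F wins 15–4.
Each alternative has at least one pairwise win (C beats D; D beats H; F beats C; H beats C) — no Condorcet loser.

none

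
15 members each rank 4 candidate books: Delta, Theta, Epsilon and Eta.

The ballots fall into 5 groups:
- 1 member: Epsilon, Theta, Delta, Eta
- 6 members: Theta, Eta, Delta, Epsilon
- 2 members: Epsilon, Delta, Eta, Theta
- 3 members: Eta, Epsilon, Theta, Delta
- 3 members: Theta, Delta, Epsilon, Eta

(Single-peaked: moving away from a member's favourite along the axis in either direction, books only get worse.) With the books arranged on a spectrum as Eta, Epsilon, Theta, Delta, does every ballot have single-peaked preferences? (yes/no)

Axis positions: Eta=1, Epsilon=2, Theta=3, Delta=4.
Group 1 (peak Epsilon at position 2): ranking walks positions 2-3-4-1, expanding outward from the peak — single-peaked.
Group 2: ranking walks positions 3-1-4-2; Eta is ranked above Epsilon even though Epsilon lies between Eta and the peak Theta on the axis — preferences dip and rise again. Not single-peaked.
Group 3: ranking walks positions 2-4-1-3; Delta is ranked above Theta even though Theta lies between Delta and the peak Epsilon on the axis — preferences dip and rise again. Not single-peaked.
Group 4 (peak Eta at position 1): ranking walks positions 1-2-3-4, expanding outward from the peak — single-peaked.
Group 5 (peak Theta at position 3): ranking walks positions 3-4-2-1, expanding outward from the peak — single-peaked.
Group 2 violates single-peakedness, so the profile is not single-peaked on this axis.

no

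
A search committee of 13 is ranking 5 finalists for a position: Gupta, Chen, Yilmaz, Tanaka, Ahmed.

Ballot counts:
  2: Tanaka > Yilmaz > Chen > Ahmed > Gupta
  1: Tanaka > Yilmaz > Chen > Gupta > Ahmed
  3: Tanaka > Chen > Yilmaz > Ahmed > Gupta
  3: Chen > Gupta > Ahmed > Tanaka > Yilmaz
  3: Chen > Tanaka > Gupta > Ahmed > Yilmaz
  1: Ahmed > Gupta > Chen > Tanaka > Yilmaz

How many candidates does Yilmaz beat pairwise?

0

Yilmaz against each rival (13 committee members):
Yilmaz vs Gupta: 6 to 7, Gupta.
Yilmaz vs Chen: 3 to 10, Chen.
Yilmaz vs Tanaka: Yilmaz is ranked higher on 0 ballots, Tanaka on 13. Tanaka wins 13–0.
Yilmaz vs Ahmed: Yilmaz preferred on 2+1+3 = 6 ballots; Ahmed wins 7–6.
Yilmaz beats no one; loses to Gupta, Chen, Tanaka, Ahmed — 0 pairwise wins.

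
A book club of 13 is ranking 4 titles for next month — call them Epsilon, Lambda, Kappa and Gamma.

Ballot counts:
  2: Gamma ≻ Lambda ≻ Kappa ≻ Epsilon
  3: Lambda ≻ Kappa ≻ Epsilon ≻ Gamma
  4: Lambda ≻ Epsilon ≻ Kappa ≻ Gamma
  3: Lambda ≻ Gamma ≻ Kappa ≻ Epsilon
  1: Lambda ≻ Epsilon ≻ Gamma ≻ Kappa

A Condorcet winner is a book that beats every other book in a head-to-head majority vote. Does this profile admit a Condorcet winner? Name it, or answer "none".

Lambda

Check each pair by majority over 13 ballots:
Epsilon vs Lambda: Lambda, 13–0.
Epsilon vs Kappa: Kappa, 8–5.
Epsilon–Gamma: Epsilon 8–5.
Lambda vs Kappa: Lambda wins 13–0.
Lambda vs Gamma: Lambda, 11–2.
Kappa vs Gamma: Kappa wins 7–6.
Lambda wins every pairwise contest, so Lambda is the Condorcet winner.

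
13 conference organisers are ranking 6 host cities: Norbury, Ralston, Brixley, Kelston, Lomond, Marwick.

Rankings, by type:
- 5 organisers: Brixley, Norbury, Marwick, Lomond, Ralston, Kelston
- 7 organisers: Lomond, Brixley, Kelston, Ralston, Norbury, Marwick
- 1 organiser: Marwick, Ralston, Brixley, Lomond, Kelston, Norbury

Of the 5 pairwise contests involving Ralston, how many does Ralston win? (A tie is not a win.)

Ralston against each rival (13 organisers):
Ralston–Norbury: Ralston 8–5.
Ralston vs Brixley: 1 for Ralston, 12 for Brixley — Brixley by 12–1.
Ralston vs Kelston: Kelston wins 7–6.
Ralston vs Lomond: 1 for Ralston, 12 for Lomond — Lomond by 12–1.
Ralston vs Marwick: 7 to 6, Ralston.
Ralston beats Norbury, Marwick; loses to Brixley, Kelston, Lomond — 2 pairwise wins.

2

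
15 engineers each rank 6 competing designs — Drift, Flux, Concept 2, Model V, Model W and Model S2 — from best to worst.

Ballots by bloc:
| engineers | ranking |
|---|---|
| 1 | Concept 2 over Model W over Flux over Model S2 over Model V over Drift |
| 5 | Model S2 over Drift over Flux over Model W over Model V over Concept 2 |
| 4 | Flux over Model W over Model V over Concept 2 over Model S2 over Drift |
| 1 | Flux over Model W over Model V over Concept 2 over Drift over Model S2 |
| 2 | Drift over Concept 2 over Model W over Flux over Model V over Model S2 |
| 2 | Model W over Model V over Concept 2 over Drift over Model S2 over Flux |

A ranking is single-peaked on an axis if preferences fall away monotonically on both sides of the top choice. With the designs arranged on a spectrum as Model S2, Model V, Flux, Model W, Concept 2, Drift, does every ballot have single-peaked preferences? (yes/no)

no

Axis positions: Model S2=1, Model V=2, Flux=3, Model W=4, Concept 2=5, Drift=6.
Bloc 1: ranking walks positions 5-4-3-1-2-6; Model S2 is ranked above Model V even though Model V lies between Model S2 and the peak Concept 2 on the axis — preferences dip and rise again. Not single-peaked.
Bloc 2: ranking walks positions 1-6-3-4-2-5; Drift is ranked above Model V even though Model V lies between Drift and the peak Model S2 on the axis — preferences dip and rise again. Not single-peaked.
Bloc 3 (peak Flux at position 3): ranking walks positions 3-4-2-5-1-6, expanding outward from the peak — single-peaked.
Bloc 4 (peak Flux at position 3): ranking walks positions 3-4-2-5-6-1, expanding outward from the peak — single-peaked.
Bloc 5 (peak Drift at position 6): ranking walks positions 6-5-4-3-2-1, expanding outward from the peak — single-peaked.
Bloc 6: ranking walks positions 4-2-5-6-1-3; Model V is ranked above Flux even though Flux lies between Model V and the peak Model W on the axis — preferences dip and rise again. Not single-peaked.
Bloc 1 violates single-peakedness, so the profile is not single-peaked on this axis.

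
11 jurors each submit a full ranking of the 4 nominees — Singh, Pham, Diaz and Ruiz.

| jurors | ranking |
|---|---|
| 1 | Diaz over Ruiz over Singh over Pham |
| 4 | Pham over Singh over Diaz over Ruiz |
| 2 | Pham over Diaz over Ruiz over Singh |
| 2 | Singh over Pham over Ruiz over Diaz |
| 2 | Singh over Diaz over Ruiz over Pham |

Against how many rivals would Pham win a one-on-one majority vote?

3

Pham against each rival (11 jurors):
Pham vs Singh: Pham is ranked higher on 4+2 = 6 ballots, Singh on 5. Pham wins 6–5.
Pham vs Diaz: Pham wins 8–3.
Pham vs Ruiz: Pham wins 8–3.
Pham beats Singh, Diaz, Ruiz — 3 pairwise wins.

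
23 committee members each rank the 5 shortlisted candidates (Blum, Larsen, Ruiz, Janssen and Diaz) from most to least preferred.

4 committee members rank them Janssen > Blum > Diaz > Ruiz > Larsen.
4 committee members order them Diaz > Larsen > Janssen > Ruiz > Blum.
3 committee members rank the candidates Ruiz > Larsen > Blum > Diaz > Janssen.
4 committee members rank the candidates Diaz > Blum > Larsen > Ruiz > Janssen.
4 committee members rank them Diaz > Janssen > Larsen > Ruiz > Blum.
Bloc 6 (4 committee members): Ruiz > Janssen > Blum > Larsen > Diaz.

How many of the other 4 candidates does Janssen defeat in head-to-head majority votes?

3

Janssen against each rival (23 committee members):
Janssen vs Blum: Janssen wins 16–7.
Janssen vs Larsen: Janssen, 12–11.
Janssen vs Ruiz: Janssen wins 12–11.
Janssen vs Diaz: Diaz, 15–8.
Janssen beats Blum, Larsen, Ruiz; loses to Diaz — 3 pairwise wins.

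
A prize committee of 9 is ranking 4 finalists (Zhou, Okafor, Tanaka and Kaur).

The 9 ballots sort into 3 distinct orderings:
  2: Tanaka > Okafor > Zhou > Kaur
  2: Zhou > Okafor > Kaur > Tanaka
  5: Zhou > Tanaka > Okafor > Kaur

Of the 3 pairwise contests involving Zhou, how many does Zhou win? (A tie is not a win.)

Zhou against each rival (9 jurors):
Zhou vs Okafor: Zhou wins 7–2.
Zhou vs Tanaka: Zhou is ranked higher on 2+5 = 7 ballots, Tanaka on 2. Zhou wins 7–2.
Zhou vs Kaur: 2+2+5 = 9 for Zhou, 0 for Kaur — Zhou by 9–0.
Zhou beats Okafor, Tanaka, Kaur — 3 pairwise wins.

3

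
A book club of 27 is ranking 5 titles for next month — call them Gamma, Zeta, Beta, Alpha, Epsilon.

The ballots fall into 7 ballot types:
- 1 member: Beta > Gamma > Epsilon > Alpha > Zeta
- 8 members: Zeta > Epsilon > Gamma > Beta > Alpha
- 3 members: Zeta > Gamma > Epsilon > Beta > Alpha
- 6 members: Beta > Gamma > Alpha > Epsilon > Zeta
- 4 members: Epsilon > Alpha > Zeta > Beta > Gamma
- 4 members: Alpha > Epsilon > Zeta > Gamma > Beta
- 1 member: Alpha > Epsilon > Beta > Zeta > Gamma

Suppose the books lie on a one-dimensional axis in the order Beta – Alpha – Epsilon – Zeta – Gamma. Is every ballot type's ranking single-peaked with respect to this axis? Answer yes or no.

no

Axis positions: Beta=1, Alpha=2, Epsilon=3, Zeta=4, Gamma=5.
Ballot type 1: ranking walks positions 1-5-3-2-4; Gamma is ranked above Alpha even though Alpha lies between Gamma and the peak Beta on the axis — preferences dip and rise again. Not single-peaked.
Ballot type 2: ranking walks positions 4-3-5-1-2; Beta is ranked above Alpha even though Alpha lies between Beta and the peak Zeta on the axis — preferences dip and rise again. Not single-peaked.
Ballot type 3: ranking walks positions 4-5-3-1-2; Beta is ranked above Alpha even though Alpha lies between Beta and the peak Zeta on the axis — preferences dip and rise again. Not single-peaked.
Ballot type 4: ranking walks positions 1-5-2-3-4; Gamma is ranked above Alpha even though Alpha lies between Gamma and the peak Beta on the axis — preferences dip and rise again. Not single-peaked.
Ballot type 5 (peak Epsilon at position 3): ranking walks positions 3-2-4-1-5, expanding outward from the peak — single-peaked.
Ballot type 6 (peak Alpha at position 2): ranking walks positions 2-3-4-5-1, expanding outward from the peak — single-peaked.
Ballot type 7 (peak Alpha at position 2): ranking walks positions 2-3-1-4-5, expanding outward from the peak — single-peaked.
Ballot type 1 violates single-peakedness, so the profile is not single-peaked on this axis.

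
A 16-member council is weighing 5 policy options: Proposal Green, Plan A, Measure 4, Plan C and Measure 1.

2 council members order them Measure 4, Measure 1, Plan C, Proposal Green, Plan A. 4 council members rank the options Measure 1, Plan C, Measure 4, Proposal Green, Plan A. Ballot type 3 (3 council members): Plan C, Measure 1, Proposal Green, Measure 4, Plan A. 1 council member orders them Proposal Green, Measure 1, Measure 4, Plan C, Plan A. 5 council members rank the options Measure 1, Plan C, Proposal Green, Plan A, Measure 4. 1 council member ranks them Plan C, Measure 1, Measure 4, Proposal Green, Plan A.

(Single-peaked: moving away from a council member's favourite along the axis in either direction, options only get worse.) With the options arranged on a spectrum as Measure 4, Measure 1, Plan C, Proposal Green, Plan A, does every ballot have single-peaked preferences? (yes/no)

no

Axis positions: Measure 4=1, Measure 1=2, Plan C=3, Proposal Green=4, Plan A=5.
Ballot type 1 (peak Measure 4 at position 1): ranking walks positions 1-2-3-4-5, expanding outward from the peak — single-peaked.
Ballot type 2 (peak Measure 1 at position 2): ranking walks positions 2-3-1-4-5, expanding outward from the peak — single-peaked.
Ballot type 3 (peak Plan C at position 3): ranking walks positions 3-2-4-1-5, expanding outward from the peak — single-peaked.
Ballot type 4: ranking walks positions 4-2-1-3-5; Measure 1 is ranked above Plan C even though Plan C lies between Measure 1 and the peak Proposal Green on the axis — preferences dip and rise again. Not single-peaked.
Ballot type 5 (peak Measure 1 at position 2): ranking walks positions 2-3-4-5-1, expanding outward from the peak — single-peaked.
Ballot type 6 (peak Plan C at position 3): ranking walks positions 3-2-1-4-5, expanding outward from the peak — single-peaked.
Ballot type 4 violates single-peakedness, so the profile is not single-peaked on this axis.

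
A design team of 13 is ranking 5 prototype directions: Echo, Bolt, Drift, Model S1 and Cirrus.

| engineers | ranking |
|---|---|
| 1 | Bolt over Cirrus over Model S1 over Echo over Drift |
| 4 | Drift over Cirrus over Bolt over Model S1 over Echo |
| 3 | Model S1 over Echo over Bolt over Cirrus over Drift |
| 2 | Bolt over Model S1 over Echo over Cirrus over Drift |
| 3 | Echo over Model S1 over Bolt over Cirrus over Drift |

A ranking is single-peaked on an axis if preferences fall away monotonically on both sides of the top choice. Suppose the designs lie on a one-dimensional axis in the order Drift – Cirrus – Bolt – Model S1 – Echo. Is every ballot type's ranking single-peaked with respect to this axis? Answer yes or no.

yes

Axis positions: Drift=1, Cirrus=2, Bolt=3, Model S1=4, Echo=5.
Ballot type 1 (peak Bolt at position 3): ranking walks positions 3-2-4-5-1, expanding outward from the peak — single-peaked.
Ballot type 2 (peak Drift at position 1): ranking walks positions 1-2-3-4-5, expanding outward from the peak — single-peaked.
Ballot type 3 (peak Model S1 at position 4): ranking walks positions 4-5-3-2-1, expanding outward from the peak — single-peaked.
Ballot type 4 (peak Bolt at position 3): ranking walks positions 3-4-5-2-1, expanding outward from the peak — single-peaked.
Ballot type 5 (peak Echo at position 5): ranking walks positions 5-4-3-2-1, expanding outward from the peak — single-peaked.
Every ranking is single-peaked on this axis.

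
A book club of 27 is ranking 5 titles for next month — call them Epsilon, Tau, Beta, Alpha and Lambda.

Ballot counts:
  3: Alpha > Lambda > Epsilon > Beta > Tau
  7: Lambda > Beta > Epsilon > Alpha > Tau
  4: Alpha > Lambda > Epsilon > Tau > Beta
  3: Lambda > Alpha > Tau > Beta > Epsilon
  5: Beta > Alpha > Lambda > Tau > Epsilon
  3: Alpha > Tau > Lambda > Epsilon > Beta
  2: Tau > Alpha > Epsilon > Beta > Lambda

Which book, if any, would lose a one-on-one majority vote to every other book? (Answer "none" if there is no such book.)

Tau

Pairwise majorities:
Epsilon vs Tau: Epsilon, 14–13.
Epsilon vs Beta: Beta wins 15–12.
Epsilon vs Alpha: 7 for Epsilon, 20 for Alpha — Alpha by 20–7.
Epsilon vs Lambda: 2 for Epsilon, 25 for Lambda — Lambda by 25–2.
Tau–Beta: Beta 15–12.
Tau vs Alpha: Tau preferred on 2 ballots; Alpha wins 25–2.
Tau–Lambda: Lambda 22–5.
Beta vs Alpha: Beta preferred on 7+5 = 12 ballots; Alpha wins 15–12.
Beta–Lambda: Lambda 20–7.
Alpha vs Lambda: Alpha preferred on 3+4+5+3+2 = 17 ballots; Alpha wins 17–10.
Only Tau has no wins; Tau is the Condorcet loser.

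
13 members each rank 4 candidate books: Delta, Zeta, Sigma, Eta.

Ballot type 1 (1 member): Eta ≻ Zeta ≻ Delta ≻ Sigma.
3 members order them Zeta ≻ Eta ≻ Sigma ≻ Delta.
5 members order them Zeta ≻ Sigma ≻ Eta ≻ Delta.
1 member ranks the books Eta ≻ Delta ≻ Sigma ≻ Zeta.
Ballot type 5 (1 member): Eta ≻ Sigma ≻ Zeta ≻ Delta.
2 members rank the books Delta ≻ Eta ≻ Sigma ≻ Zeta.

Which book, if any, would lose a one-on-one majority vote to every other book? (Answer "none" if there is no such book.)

Head-to-head results (13 members):
Delta vs Zeta: Delta is ranked higher on 1+2 = 3 ballots, Zeta on 10. Zeta wins 10–3.
Delta vs Sigma: 1+1+2 = 4 for Delta, 9 for Sigma — Sigma by 9–4.
Delta vs Eta: Eta, 11–2.
Zeta vs Sigma: 1+3+5 = 9 for Zeta, 4 for Sigma — Zeta by 9–4.
Zeta vs Eta: Zeta, 8–5.
Sigma vs Eta: 5 for Sigma, 8 for Eta — Eta by 8–5.
Delta is beaten in every head-to-head and is the Condorcet loser.

Delta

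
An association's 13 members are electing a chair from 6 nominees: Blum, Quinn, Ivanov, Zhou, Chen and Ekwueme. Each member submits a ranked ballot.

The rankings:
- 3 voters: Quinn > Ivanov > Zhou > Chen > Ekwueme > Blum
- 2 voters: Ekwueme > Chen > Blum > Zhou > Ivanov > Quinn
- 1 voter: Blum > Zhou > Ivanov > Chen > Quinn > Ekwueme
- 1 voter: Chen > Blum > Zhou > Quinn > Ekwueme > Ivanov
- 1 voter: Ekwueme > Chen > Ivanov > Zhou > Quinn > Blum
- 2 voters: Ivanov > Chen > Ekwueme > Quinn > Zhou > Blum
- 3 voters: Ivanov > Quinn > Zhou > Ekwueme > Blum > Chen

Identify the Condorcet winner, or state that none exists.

Ivanov

Check each pair by majority over 13 ballots:
Blum vs Quinn: 4 to 9, Quinn.
Blum vs Ivanov: 4 to 9, Ivanov.
Blum vs Zhou: Zhou, 9–4.
Blum vs Chen: Chen, 9–4.
Blum vs Ekwueme: Blum preferred on 1+1 = 2 ballots; Ekwueme wins 11–2.
Quinn vs Ivanov: 4 to 9, Ivanov.
Quinn vs Zhou: Quinn is ranked higher on 3+2+3 = 8 ballots, Zhou on 5. Quinn wins 8–5.
Quinn vs Chen: Chen, 7–6.
Quinn–Ekwueme: Quinn 8–5.
Ivanov vs Zhou: Ivanov, 9–4.
Ivanov vs Chen: Ivanov, 9–4.
Ivanov vs Ekwueme: Ivanov is ranked higher on 3+1+2+3 = 9 ballots, Ekwueme on 4. Ivanov wins 9–4.
Zhou vs Chen: Zhou preferred on 3+1+3 = 7 ballots; Zhou wins 7–6.
Zhou vs Ekwueme: 8 to 5, Zhou.
Chen–Ekwueme: Chen 7–6.
Ivanov defeats every rival head-to-head and is the Condorcet winner.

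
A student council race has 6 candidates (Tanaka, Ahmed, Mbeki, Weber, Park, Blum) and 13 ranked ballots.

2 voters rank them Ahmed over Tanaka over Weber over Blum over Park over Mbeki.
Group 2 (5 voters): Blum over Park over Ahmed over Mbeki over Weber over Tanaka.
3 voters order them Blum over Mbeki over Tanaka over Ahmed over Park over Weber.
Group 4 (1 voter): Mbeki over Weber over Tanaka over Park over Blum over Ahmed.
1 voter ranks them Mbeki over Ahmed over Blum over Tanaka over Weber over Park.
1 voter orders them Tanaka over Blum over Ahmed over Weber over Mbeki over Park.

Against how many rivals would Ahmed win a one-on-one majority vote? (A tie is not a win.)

4

Ahmed against each rival (13 voters):
Ahmed vs Tanaka: Ahmed is ranked higher on 2+5+1 = 8 ballots, Tanaka on 5. Ahmed wins 8–5.
Ahmed vs Mbeki: Ahmed preferred on 2+5+1 = 8 ballots; Ahmed wins 8–5.
Ahmed vs Weber: 2+5+3+1+1 = 12 for Ahmed, 1 for Weber — Ahmed by 12–1.
Ahmed vs Park: 2+3+1+1 = 7 for Ahmed, 6 for Park — Ahmed by 7–6.
Ahmed vs Blum: 2+1 = 3 for Ahmed, 10 for Blum — Blum by 10–3.
Ahmed beats Tanaka, Mbeki, Weber, Park; loses to Blum — 4 pairwise wins.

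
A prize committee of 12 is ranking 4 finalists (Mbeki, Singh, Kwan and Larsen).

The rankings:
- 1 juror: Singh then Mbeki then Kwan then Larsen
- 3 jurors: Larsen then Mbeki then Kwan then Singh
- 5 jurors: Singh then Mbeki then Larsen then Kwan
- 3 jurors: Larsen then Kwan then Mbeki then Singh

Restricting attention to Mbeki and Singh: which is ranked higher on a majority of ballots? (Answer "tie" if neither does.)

tie

Ballots ranking Mbeki above Singh: 3 + 3 = 6.
Ballots ranking Singh above Mbeki: 12 − 6 = 6.
6–6: the pair ties.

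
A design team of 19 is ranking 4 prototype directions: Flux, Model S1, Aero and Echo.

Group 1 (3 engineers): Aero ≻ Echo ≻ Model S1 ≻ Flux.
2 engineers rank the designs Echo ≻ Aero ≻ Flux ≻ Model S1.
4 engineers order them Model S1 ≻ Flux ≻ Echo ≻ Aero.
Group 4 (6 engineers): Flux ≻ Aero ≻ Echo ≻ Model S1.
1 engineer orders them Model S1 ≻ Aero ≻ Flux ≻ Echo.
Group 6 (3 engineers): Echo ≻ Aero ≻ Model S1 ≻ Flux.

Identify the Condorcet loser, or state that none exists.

none

Pairwise majorities:
Flux vs Model S1: Model S1 wins 11–8.
Flux vs Aero: Flux wins 10–9.
Flux vs Echo: 4+6+1 = 11 for Flux, 8 for Echo — Flux by 11–8.
Model S1 vs Aero: Model S1 is ranked higher on 4+1 = 5 ballots, Aero on 14. Aero wins 14–5.
Model S1 vs Echo: 4+1 = 5 for Model S1, 14 for Echo — Echo by 14–5.
Aero vs Echo: Aero, 10–9.
Every design wins at least one matchup (Flux beats Aero; Model S1 beats Flux; Aero beats Model S1; Echo beats Model S1), so there is no Condorcet loser.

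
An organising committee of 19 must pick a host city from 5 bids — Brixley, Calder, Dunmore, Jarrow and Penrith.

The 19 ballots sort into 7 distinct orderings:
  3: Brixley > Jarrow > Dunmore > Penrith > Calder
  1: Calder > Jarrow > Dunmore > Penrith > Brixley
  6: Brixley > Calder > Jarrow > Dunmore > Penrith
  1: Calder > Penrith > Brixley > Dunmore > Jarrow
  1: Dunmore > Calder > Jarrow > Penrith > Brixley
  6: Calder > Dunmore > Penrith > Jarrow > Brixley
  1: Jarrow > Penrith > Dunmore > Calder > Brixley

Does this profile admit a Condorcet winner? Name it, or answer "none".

Calder

Check each pair by majority over 19 ballots:
Brixley vs Calder: Brixley preferred on 3+6 = 9 ballots; Calder wins 10–9.
Brixley vs Dunmore: 3+6+1 = 10 for Brixley, 9 for Dunmore — Brixley by 10–9.
Brixley vs Jarrow: Brixley preferred on 3+6+1 = 10 ballots; Brixley wins 10–9.
Brixley vs Penrith: Brixley preferred on 3+6 = 9 ballots; Penrith wins 10–9.
Calder vs Dunmore: 1+6+1+6 = 14 for Calder, 5 for Dunmore — Calder by 14–5.
Calder vs Jarrow: Calder preferred on 1+6+1+1+6 = 15 ballots; Calder wins 15–4.
Calder vs Penrith: 15 to 4, Calder.
Dunmore vs Jarrow: 1+1+6 = 8 for Dunmore, 11 for Jarrow — Jarrow by 11–8.
Dunmore vs Penrith: 17 to 2, Dunmore.
Jarrow vs Penrith: Jarrow preferred on 3+1+6+1+1 = 12 ballots; Jarrow wins 12–7.
Calder beats each of Brixley, Dunmore, Jarrow, Penrith — Calder is the Condorcet winner.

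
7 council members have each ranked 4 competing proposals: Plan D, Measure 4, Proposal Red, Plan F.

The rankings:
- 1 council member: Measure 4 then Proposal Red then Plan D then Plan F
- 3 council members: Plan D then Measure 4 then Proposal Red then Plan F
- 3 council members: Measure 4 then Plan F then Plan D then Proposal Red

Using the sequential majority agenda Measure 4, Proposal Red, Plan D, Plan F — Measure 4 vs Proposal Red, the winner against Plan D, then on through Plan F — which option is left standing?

Round 1: Measure 4 vs Proposal Red — 7–0, Measure 4 advances.
Round 2: Measure 4 vs Plan D — 4–3, Measure 4 advances.
Round 3: Measure 4 vs Plan F — 7–0, Measure 4 advances.
Measure 4 survives the agenda.

Measure 4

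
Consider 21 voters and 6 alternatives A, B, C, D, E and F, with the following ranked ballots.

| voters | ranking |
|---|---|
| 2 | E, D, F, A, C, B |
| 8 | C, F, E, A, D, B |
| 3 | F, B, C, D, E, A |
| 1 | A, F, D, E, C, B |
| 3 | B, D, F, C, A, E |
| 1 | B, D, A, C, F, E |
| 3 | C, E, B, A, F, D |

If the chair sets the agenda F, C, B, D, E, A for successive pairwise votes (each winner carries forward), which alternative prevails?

C

Round 1: F vs C — 9–12, C advances.
Round 2: C vs B — 14–7, C advances.
Round 3: C vs D — 14–7, C advances.
Round 4: C vs E — 18–3, C advances.
Round 5: C vs A — 17–4, C advances.
The agenda winner is C.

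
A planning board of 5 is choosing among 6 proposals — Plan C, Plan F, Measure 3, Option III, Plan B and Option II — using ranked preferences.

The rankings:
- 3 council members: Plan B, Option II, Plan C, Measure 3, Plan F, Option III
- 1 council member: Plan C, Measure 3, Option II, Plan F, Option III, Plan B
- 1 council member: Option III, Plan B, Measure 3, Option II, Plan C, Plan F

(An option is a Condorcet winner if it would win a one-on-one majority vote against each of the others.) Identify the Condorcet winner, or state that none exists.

Plan B

Pairwise majorities:
Plan C vs Plan F: 3+1+1 = 5 for Plan C, 0 for Plan F — Plan C by 5–0.
Plan C vs Measure 3: 3+1 = 4 for Plan C, 1 for Measure 3 — Plan C by 4–1.
Plan C vs Option III: 3+1 = 4 for Plan C, 1 for Option III — Plan C by 4–1.
Plan C vs Plan B: Plan C preferred on 1 ballot; Plan B wins 4–1.
Plan C vs Option II: Plan C preferred on 1 ballot; Option II wins 4–1.
Plan F vs Measure 3: Plan F is ranked higher on 0 ballots, Measure 3 on 5. Measure 3 wins 5–0.
Plan F vs Option III: Plan F is ranked higher on 3+1 = 4 ballots, Option III on 1. Plan F wins 4–1.
Plan F vs Plan B: 1 for Plan F, 4 for Plan B — Plan B by 4–1.
Plan F vs Option II: Plan F preferred on 0 ballots; Option II wins 5–0.
Measure 3 vs Option III: 4 to 1, Measure 3.
Measure 3 vs Plan B: Measure 3 is ranked higher on 1 ballot, Plan B on 4. Plan B wins 4–1.
Measure 3 vs Option II: Measure 3 preferred on 1+1 = 2 ballots; Option II wins 3–2.
Option III vs Plan B: 2 to 3, Plan B.
Option III vs Option II: Option III is ranked higher on 1 ballot, Option II on 4. Option II wins 4–1.
Plan B vs Option II: Plan B preferred on 3+1 = 4 ballots; Plan B wins 4–1.
Plan B wins every pairwise contest, so Plan B is the Condorcet winner.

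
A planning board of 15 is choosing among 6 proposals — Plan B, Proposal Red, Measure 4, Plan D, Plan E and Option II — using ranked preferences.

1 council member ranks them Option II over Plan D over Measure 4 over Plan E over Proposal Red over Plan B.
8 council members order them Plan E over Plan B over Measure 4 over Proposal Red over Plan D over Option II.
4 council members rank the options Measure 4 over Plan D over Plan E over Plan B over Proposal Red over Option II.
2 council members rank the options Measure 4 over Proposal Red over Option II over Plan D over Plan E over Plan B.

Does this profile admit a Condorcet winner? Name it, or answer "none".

Head-to-head results (15 council members):
Plan B vs Proposal Red: Plan B preferred on 8+4 = 12 ballots; Plan B wins 12–3.
Plan B vs Measure 4: Plan B preferred on 8 ballots; Plan B wins 8–7.
Plan B vs Plan D: Plan B wins 8–7.
Plan B vs Plan E: Plan E wins 15–0.
Plan B vs Option II: 8+4 = 12 for Plan B, 3 for Option II — Plan B by 12–3.
Proposal Red vs Measure 4: Proposal Red preferred on 0 ballots; Measure 4 wins 15–0.
Proposal Red vs Plan D: Proposal Red is ranked higher on 8+2 = 10 ballots, Plan D on 5. Proposal Red wins 10–5.
Proposal Red–Plan E: Plan E 13–2.
Proposal Red vs Option II: Proposal Red is ranked higher on 8+4+2 = 14 ballots, Option II on 1. Proposal Red wins 14–1.
Measure 4 vs Plan D: Measure 4, 14–1.
Measure 4 vs Plan E: Plan E, 8–7.
Measure 4–Option II: Measure 4 14–1.
Plan D vs Plan E: 1+4+2 = 7 for Plan D, 8 for Plan E — Plan E by 8–7.
Plan D vs Option II: 8+4 = 12 for Plan D, 3 for Option II — Plan D by 12–3.
Plan E vs Option II: 12 to 3, Plan E.
Plan E beats each of Plan B, Proposal Red, Measure 4, Plan D, Option II — Plan E is the Condorcet winner.

Plan E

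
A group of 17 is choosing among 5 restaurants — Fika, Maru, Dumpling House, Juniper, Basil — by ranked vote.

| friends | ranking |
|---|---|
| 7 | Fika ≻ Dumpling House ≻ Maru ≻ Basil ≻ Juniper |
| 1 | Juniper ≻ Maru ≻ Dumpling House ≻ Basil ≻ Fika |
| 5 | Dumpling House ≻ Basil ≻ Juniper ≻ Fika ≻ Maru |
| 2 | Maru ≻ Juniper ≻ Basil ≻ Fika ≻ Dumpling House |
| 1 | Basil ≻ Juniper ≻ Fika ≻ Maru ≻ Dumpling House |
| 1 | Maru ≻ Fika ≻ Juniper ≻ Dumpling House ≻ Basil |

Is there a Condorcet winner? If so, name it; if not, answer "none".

none

Check each pair by majority over 17 ballots:
Fika vs Maru: 7+5+1 = 13 for Fika, 4 for Maru — Fika by 13–4.
Fika vs Dumpling House: 11 to 6, Fika.
Fika vs Juniper: 8 to 9, Juniper.
Fika vs Basil: 7+1 = 8 for Fika, 9 for Basil — Basil by 9–8.
Maru vs Dumpling House: 5 to 12, Dumpling House.
Maru vs Juniper: 7+2+1 = 10 for Maru, 7 for Juniper — Maru by 10–7.
Maru vs Basil: 7+1+2+1 = 11 for Maru, 6 for Basil — Maru by 11–6.
Dumpling House vs Juniper: Dumpling House preferred on 7+5 = 12 ballots; Dumpling House wins 12–5.
Dumpling House vs Basil: 14 to 3, Dumpling House.
Juniper vs Basil: Juniper is ranked higher on 1+2+1 = 4 ballots, Basil on 13. Basil wins 13–4.
Each restaurant drops at least one matchup (Fika loses to Juniper; Maru loses to Fika; Dumpling House loses to Fika; Juniper loses to Maru; Basil loses to Maru); the cycle Fika → Maru → Juniper → Fika rules out a Condorcet winner.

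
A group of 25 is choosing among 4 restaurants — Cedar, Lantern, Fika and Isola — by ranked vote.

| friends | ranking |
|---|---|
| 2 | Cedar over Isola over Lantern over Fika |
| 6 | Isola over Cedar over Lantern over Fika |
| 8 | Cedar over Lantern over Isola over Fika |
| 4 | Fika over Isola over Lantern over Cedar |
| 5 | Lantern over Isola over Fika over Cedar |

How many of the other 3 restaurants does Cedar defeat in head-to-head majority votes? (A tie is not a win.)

2

Cedar against each rival (25 friends):
Cedar vs Lantern: Cedar wins 16–9.
Cedar vs Fika: Cedar wins 16–9.
Cedar vs Isola: Isola, 15–10.
Cedar beats Lantern, Fika; loses to Isola — 2 pairwise wins.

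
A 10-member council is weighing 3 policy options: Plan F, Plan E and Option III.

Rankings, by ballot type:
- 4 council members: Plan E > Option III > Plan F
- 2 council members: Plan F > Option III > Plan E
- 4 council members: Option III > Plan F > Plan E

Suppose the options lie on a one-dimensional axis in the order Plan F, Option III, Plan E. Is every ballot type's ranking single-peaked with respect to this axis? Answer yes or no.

yes

Axis positions: Plan F=1, Option III=2, Plan E=3.
Ballot type 1 (peak Plan E at position 3): ranking walks positions 3-2-1, expanding outward from the peak — single-peaked.
Ballot type 2 (peak Plan F at position 1): ranking walks positions 1-2-3, expanding outward from the peak — single-peaked.
Ballot type 3 (peak Option III at position 2): ranking walks positions 2-1-3, expanding outward from the peak — single-peaked.
Every ranking is single-peaked on this axis.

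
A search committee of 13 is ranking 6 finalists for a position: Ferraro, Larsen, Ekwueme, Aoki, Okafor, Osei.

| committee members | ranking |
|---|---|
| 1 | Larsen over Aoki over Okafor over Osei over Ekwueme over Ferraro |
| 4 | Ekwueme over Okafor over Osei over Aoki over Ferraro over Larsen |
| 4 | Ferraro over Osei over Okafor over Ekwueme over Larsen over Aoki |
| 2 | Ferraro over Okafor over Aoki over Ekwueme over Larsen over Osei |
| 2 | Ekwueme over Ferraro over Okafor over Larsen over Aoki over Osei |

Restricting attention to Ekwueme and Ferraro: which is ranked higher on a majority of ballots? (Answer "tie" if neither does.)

Ekwueme

Ballots ranking Ekwueme above Ferraro: 1 + 4 + 2 = 7.
Ballots ranking Ferraro above Ekwueme: 13 − 7 = 6.
Ekwueme wins the head-to-head 7–6.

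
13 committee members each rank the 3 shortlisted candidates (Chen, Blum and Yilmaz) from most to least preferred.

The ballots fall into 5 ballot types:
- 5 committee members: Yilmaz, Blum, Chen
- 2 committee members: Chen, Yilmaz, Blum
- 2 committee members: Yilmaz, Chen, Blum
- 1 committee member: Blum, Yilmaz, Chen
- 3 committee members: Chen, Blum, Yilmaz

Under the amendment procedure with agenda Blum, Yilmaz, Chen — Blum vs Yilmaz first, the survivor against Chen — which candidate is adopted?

Yilmaz

Round 1: Blum vs Yilmaz — 4–9, Yilmaz advances.
Round 2: Yilmaz vs Chen — 8–5, Yilmaz advances.
Yilmaz survives the agenda.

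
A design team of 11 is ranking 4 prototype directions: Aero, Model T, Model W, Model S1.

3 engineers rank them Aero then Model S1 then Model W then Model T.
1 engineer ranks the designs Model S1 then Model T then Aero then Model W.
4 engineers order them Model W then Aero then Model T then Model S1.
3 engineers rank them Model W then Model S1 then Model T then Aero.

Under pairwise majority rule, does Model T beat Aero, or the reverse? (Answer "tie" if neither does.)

Aero

Ballots ranking Model T above Aero: 1 + 3 = 4.
Ballots ranking Aero above Model T: 11 − 4 = 7.
Aero wins the head-to-head 7–4.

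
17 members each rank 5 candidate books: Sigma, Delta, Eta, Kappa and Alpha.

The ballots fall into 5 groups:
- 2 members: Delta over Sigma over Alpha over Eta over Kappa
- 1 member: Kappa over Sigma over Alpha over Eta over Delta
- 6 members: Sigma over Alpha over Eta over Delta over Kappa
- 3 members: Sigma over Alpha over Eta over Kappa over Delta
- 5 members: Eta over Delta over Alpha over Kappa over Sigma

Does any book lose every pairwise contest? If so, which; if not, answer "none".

Kappa

Head-to-head results (17 members):
Sigma–Delta: Sigma 10–7.
Sigma vs Eta: 12 to 5, Sigma.
Sigma vs Kappa: 11 to 6, Sigma.
Sigma vs Alpha: Sigma, 12–5.
Delta vs Eta: Eta wins 15–2.
Delta–Kappa: Delta 13–4.
Delta vs Alpha: Alpha wins 10–7.
Eta vs Kappa: Eta wins 16–1.
Eta vs Alpha: Alpha wins 12–5.
Kappa vs Alpha: Alpha, 16–1.
Kappa is beaten in every head-to-head and is the Condorcet loser.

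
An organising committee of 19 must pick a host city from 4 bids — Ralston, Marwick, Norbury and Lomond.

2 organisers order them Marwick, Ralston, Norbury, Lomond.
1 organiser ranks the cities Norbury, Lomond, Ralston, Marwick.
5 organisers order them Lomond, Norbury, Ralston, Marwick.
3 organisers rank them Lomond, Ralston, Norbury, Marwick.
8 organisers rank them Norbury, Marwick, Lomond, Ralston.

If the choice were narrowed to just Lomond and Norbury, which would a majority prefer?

Ballots ranking Lomond above Norbury: 5 + 3 = 8.
Ballots ranking Norbury above Lomond: 19 − 8 = 11.
Norbury wins the head-to-head 11–8.

Norbury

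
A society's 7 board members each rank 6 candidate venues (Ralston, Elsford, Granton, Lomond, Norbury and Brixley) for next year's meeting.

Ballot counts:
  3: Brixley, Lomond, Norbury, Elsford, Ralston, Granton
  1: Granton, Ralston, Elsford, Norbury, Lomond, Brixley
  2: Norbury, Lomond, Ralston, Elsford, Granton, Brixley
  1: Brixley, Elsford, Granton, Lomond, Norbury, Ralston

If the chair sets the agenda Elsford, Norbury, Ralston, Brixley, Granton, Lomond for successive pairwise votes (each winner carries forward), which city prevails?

Round 1: Elsford vs Norbury — 2–5, Norbury advances.
Round 2: Norbury vs Ralston — 6–1, Norbury advances.
Round 3: Norbury vs Brixley — 3–4, Brixley advances.
Round 4: Brixley vs Granton — 4–3, Brixley advances.
Round 5: Brixley vs Lomond — 4–3, Brixley advances.
Brixley survives the agenda.

Brixley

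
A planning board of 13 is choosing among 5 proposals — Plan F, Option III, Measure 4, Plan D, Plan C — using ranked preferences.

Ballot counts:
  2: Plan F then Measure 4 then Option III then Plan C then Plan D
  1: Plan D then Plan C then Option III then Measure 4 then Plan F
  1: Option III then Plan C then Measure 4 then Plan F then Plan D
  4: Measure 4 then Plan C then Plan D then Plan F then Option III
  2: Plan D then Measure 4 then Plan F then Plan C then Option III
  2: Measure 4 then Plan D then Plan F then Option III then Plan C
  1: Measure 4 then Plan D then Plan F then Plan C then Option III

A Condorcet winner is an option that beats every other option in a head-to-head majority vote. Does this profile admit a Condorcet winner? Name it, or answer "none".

Pairwise majorities:
Plan F vs Option III: 2+4+2+2+1 = 11 for Plan F, 2 for Option III — Plan F by 11–2.
Plan F vs Measure 4: Plan F is ranked higher on 2 ballots, Measure 4 on 11. Measure 4 wins 11–2.
Plan F vs Plan D: 2+1 = 3 for Plan F, 10 for Plan D — Plan D by 10–3.
Plan F vs Plan C: Plan F is ranked higher on 2+2+2+1 = 7 ballots, Plan C on 6. Plan F wins 7–6.
Option III vs Measure 4: Option III preferred on 1+1 = 2 ballots; Measure 4 wins 11–2.
Option III vs Plan D: 2+1 = 3 for Option III, 10 for Plan D — Plan D by 10–3.
Option III vs Plan C: 2+1+2 = 5 for Option III, 8 for Plan C — Plan C by 8–5.
Measure 4 vs Plan D: 2+1+4+2+1 = 10 for Measure 4, 3 for Plan D — Measure 4 by 10–3.
Measure 4 vs Plan C: 11 to 2, Measure 4.
Plan D vs Plan C: Plan D is ranked higher on 1+2+2+1 = 6 ballots, Plan C on 7. Plan C wins 7–6.
Only Measure 4 has no losses; Measure 4 is the Condorcet winner.

Measure 4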